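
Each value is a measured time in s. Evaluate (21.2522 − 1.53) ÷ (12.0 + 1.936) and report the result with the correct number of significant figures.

1.42

21.2522 − 1.53 = 19.7222, limited to 2 d.p. → 4 s.f.; 12.0 + 1.936 = 13.936, limited to 1 d.p. → 3 s.f.
Carrying full precision, 19.7222 ÷ 13.936 = 1.41519804822…; keep min(4, 3) = 3 s.f.
Rounded to 3 significant figures: 1.42.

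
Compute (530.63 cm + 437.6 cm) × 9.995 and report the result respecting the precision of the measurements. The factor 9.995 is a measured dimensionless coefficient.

530.63 cm + 437.6 cm = 968.23 cm; the sum is limited to 1 decimal place (4 s.f.).
Carrying full precision, 968.23 × 9.995 = 9677.45885 cm; 9.995 has 4 s.f., so the result keeps min(4, 4) = 4 s.f.
Rounded to 4 significant figures: 9.677 × 10^3 cm.

9.677 × 10^3 cm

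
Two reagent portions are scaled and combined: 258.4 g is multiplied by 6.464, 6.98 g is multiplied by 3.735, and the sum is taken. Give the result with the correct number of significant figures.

258.4 × 6.464 = 1670.2976 → 1.670 × 10^3 g (4 s.f., last digit at the 10^0 place).
6.98 × 3.735 = 26.0703 → 26.1 g (3 s.f., last digit at the 10^-1 place).
Sum: 1696.3679 g; keep the coarser place, 10^0.
Result: 1696 g.

1696 g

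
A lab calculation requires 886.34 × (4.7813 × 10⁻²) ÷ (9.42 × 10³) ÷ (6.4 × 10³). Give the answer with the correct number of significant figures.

7.0 × 10⁻⁷

886.34 × (4.7813 × 10⁻²) ÷ (9.42 × 10³) ÷ (6.4 × 10³) = 7.02935483347 × 10^-7…
Multiplication/division keeps the fewest significant figures: 886.34 → 5 s.f., 4.7813 × 10⁻² → 5 s.f., 9.42 × 10³ → 3 s.f., 6.4 × 10³ → 2 s.f.; limit is 2.
Rounded to 2 significant figures: 7.0 × 10⁻⁷.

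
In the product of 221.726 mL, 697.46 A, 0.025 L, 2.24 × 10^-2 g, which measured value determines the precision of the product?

0.025 L

221.726 mL → 6 s.f.; 697.46 A → 5 s.f.; 0.025 L → 2 s.f.; 2.24 × 10^-2 g → 3 s.f.
The fewest is 2 significant figures, from 0.025 L.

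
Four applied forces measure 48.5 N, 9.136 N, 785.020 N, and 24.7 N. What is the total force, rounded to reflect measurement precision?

48.5 N + 9.136 N + 785.020 N + 24.7 N = 867.356 N.
Addition/subtraction keeps the fewest decimal places: 48.5 → 1 decimal place, 9.136 → 3 decimal places, 785.020 → 3 decimal places, 24.7 → 1 decimal place; limit is 1.
Rounded to 1 decimal place: 867.4 N.

867.4 N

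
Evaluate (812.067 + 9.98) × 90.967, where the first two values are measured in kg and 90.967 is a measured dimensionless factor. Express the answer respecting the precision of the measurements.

812.067 kg + 9.98 kg = 822.047 kg; the sum is limited to 2 decimal places (5 s.f.).
Carrying full precision, 822.047 × 90.967 = 74779.149449 kg; 90.967 has 5 s.f., so the result keeps min(5, 5) = 5 s.f.
Rounded to 5 significant figures: 74779 kg.

74779 kg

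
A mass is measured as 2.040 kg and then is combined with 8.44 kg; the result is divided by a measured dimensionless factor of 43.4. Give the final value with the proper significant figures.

2.040 kg + 8.44 kg = 10.480 kg; the sum is limited to 2 decimal places (4 s.f.).
Carrying full precision, 10.480 ÷ 43.4 = 0.241474654378… kg; 43.4 has 3 s.f., so the result keeps min(4, 3) = 3 s.f.
Rounded to 3 significant figures: 0.241 kg.

0.241 kg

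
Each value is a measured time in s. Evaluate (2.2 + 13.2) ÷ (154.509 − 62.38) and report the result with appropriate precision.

1.67 × 10⁻¹

2.2 + 13.2 = 15.4, limited to 1 d.p. → 3 s.f.; 154.509 − 62.38 = 92.129, limited to 2 d.p. → 4 s.f.
Carrying full precision, 15.4 ÷ 92.129 = 0.167156921273…; keep min(3, 4) = 3 s.f.
Rounded to 3 significant figures: 1.67 × 10⁻¹.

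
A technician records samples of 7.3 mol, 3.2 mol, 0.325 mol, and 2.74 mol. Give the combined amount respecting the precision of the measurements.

7.3 mol + 3.2 mol + 0.325 mol + 2.74 mol = 13.565 mol.
Addition/subtraction keeps the fewest decimal places: 7.3 → 1 decimal place, 3.2 → 1 decimal place, 0.325 → 3 decimal places, 2.74 → 2 decimal places; limit is 1.
Rounded to 1 decimal place: 13.6 mol.

13.6 mol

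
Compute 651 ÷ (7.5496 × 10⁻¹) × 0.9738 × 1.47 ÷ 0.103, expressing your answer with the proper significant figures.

1.20 × 10⁴

651 ÷ (7.5496 × 10⁻¹) × 0.9738 × 1.47 ÷ 0.103 = 11984.1414603…
Multiplication/division keeps the fewest significant figures: 651 → 3 s.f., 7.5496 × 10⁻¹ → 5 s.f., 0.9738 → 4 s.f., 1.47 → 3 s.f., 0.103 → 3 s.f.; limit is 3.
Rounded to 3 significant figures: 1.20 × 10⁴.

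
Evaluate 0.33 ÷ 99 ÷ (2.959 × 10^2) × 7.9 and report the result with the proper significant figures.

8.9 × 10^-5

0.33 ÷ 99 ÷ (2.959 × 10^2) × 7.9 = 0.0000889940295145…
Multiplication/division keeps the fewest significant figures: 0.33 → 2 s.f., 99 → 2 s.f., 2.959 × 10^2 → 4 s.f., 7.9 → 2 s.f.; limit is 2.
Rounded to 2 significant figures: 8.9 × 10^-5.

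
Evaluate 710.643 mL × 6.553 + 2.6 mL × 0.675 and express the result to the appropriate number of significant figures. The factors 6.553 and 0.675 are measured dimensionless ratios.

710.643 × 6.553 = 4656.843579 → 4657 mL (4 s.f., last digit at the 10^0 place).
2.6 × 0.675 = 1.755 → 1.8 mL (2 s.f., last digit at the 10^-1 place).
Sum: 4658.598579 mL; keep the coarser place, 10^0.
Result: 4659 mL.

4659 mL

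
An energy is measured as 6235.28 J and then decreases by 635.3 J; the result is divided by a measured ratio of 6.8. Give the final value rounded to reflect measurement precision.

8.2 × 10^2 J

6235.28 J − 635.3 J = 5599.98 J; the difference is limited to 1 decimal place (5 s.f.).
Carrying full precision, 5599.98 ÷ 6.8 = 823.526470588… J; 6.8 has 2 s.f., so the result keeps min(5, 2) = 2 s.f.
Rounded to 2 significant figures: 8.2 × 10^2 J.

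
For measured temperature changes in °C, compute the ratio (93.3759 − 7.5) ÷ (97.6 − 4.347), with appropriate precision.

9.21 × 10⁻¹

93.3759 − 7.5 = 85.8759, limited to 1 d.p. → 3 s.f.; 97.6 − 4.347 = 93.253, limited to 1 d.p. → 3 s.f.
Carrying full precision, 85.8759 ÷ 93.253 = 0.920891553087…; keep min(3, 3) = 3 s.f.
Rounded to 3 significant figures: 9.21 × 10⁻¹.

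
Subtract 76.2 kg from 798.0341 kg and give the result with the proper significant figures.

721.8 kg

798.0341 kg − 76.2 kg = 721.8341 kg.
Addition/subtraction keeps the fewest decimal places: 798.0341 → 4 decimal places, 76.2 → 1 decimal place; limit is 1.
Rounded to 1 decimal place: 721.8 kg.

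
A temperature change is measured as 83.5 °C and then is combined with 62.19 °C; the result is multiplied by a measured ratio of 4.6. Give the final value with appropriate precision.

6.7 × 10² °C

83.5 °C + 62.19 °C = 145.69 °C; the sum is limited to 1 decimal place (4 s.f.).
Carrying full precision, 145.69 × 4.6 = 670.174 °C; 4.6 has 2 s.f., so the result keeps min(4, 2) = 2 s.f.
Rounded to 2 significant figures: 6.7 × 10² °C.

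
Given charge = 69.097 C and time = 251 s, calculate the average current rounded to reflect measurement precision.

0.275 A

average current = 69.097 C ÷ 251 s = 0.27528685259… A.
69.097 has 5 significant figures; 251 has 3.
Division/multiplication keeps the fewest: 3 significant figures.
Rounded: 0.275 A.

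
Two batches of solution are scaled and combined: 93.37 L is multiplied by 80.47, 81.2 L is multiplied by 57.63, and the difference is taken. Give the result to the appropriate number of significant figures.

93.37 × 80.47 = 7513.4839 → 7513 L (4 s.f., last digit at the 10^0 place).
81.2 × 57.63 = 4679.556 → 4.68 × 10³ L (3 s.f., last digit at the 10^1 place).
Difference: 2833.9279 L; keep the coarser place, 10^1.
Result: 2.83 × 10³ L.

2.83 × 10³ L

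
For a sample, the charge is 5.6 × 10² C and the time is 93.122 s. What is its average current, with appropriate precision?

average current = 5.6 × 10² C ÷ 93.122 s = 6.01361654604… A.
5.6 × 10² has 2 significant figures; 93.122 has 5.
Division/multiplication keeps the fewest: 2 significant figures.
Rounded: 6.0 A.

6.0 A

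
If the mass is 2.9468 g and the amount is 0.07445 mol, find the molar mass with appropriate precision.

molar mass = 2.9468 g ÷ 0.07445 mol = 39.5809267965… g/mol.
2.9468 has 5 significant figures; 0.07445 has 4.
Division/multiplication keeps the fewest: 4 significant figures.
Rounded: 39.58 g/mol.

39.58 g/mol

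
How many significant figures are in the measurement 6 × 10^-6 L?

1

6 × 10^-6: in scientific notation every digit of the coefficient is significant.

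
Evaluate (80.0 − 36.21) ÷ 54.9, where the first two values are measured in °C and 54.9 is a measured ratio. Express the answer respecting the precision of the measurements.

0.798 °C

80.0 °C − 36.21 °C = 43.79 °C; the difference is limited to 1 decimal place (3 s.f.).
Carrying full precision, 43.79 ÷ 54.9 = 0.797632058288… °C; 54.9 has 3 s.f., so the result keeps min(3, 3) = 3 s.f.
Rounded to 3 significant figures: 0.798 °C.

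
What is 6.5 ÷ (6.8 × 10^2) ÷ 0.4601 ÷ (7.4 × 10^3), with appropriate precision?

6.5 ÷ (6.8 × 10^2) ÷ 0.4601 ÷ (7.4 × 10^3) = 0.00000280750469328…
Multiplication/division keeps the fewest significant figures: 6.5 → 2 s.f., 6.8 × 10^2 → 2 s.f., 0.4601 → 4 s.f., 7.4 × 10^3 → 2 s.f.; limit is 2.
Rounded to 2 significant figures: 2.8 × 10^-6.

2.8 × 10^-6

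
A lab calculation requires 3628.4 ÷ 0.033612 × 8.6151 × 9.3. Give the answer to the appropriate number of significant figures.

3628.4 ÷ 0.033612 × 8.6151 × 9.3 = 8648963.70975…
Multiplication/division keeps the fewest significant figures: 3628.4 → 5 s.f., 0.033612 → 5 s.f., 8.6151 → 5 s.f., 9.3 → 2 s.f.; limit is 2.
Rounded to 2 significant figures: 8.6 × 10^6.

8.6 × 10^6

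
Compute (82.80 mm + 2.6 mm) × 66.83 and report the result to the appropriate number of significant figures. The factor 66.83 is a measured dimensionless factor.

5.71 × 10³ mm

82.80 mm + 2.6 mm = 85.40 mm; the sum is limited to 1 decimal place (3 s.f.).
Carrying full precision, 85.40 × 66.83 = 5707.282 mm; 66.83 has 4 s.f., so the result keeps min(3, 4) = 3 s.f.
Rounded to 3 significant figures: 5.71 × 10³ mm.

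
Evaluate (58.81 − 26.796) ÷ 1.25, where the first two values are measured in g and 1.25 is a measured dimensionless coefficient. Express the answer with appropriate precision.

58.81 g − 26.796 g = 32.014 g; the difference is limited to 2 decimal places (4 s.f.).
Carrying full precision, 32.014 ÷ 1.25 = 25.6112 g; 1.25 has 3 s.f., so the result keeps min(4, 3) = 3 s.f.
Rounded to 3 significant figures: 25.6 g.

25.6 g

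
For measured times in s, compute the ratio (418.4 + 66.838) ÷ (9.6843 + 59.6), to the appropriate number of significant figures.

418.4 + 66.838 = 485.238, limited to 1 d.p. → 4 s.f.; 9.6843 + 59.6 = 69.2843, limited to 1 d.p. → 3 s.f.
Carrying full precision, 485.238 ÷ 69.2843 = 7.00357801118…; keep min(4, 3) = 3 s.f.
Rounded to 3 significant figures: 7.00.

7.00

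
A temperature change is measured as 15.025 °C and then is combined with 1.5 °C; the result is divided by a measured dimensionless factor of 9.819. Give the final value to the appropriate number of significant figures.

1.68 °C

15.025 °C + 1.5 °C = 16.525 °C; the sum is limited to 1 decimal place (3 s.f.).
Carrying full precision, 16.525 ÷ 9.819 = 1.68296160505… °C; 9.819 has 4 s.f., so the result keeps min(3, 4) = 3 s.f.
Rounded to 3 significant figures: 1.68 °C.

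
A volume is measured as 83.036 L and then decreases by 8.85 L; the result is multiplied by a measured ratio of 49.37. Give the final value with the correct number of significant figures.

83.036 L − 8.85 L = 74.186 L; the difference is limited to 2 decimal places (4 s.f.).
Carrying full precision, 74.186 × 49.37 = 3662.56282 L; 49.37 has 4 s.f., so the result keeps min(4, 4) = 4 s.f.
Rounded to 4 significant figures: 3.663 × 10^3 L.

3.663 × 10^3 L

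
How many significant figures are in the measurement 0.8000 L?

0.8000: leading zeros are not significant; trailing zeros after a decimal point are significant.

4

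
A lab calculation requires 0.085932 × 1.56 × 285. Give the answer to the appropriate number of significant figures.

38.2

0.085932 × 1.56 × 285 = 38.2053672
Multiplication/division keeps the fewest significant figures: 0.085932 → 5 s.f., 1.56 → 3 s.f., 285 → 3 s.f.; limit is 3.
Rounded to 3 significant figures: 38.2.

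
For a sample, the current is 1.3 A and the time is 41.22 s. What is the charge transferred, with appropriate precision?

charge transferred = 1.3 A × 41.22 s = 53.586 C.
1.3 has 2 significant figures; 41.22 has 4.
Division/multiplication keeps the fewest: 2 significant figures.
Rounded: 54 C.

54 C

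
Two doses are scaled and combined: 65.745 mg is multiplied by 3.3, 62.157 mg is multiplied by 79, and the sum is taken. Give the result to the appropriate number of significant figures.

5.1 × 10^3 mg

65.745 × 3.3 = 216.9585 → 2.2 × 10^2 mg (2 s.f., last digit at the 10^1 place).
62.157 × 79 = 4910.403 → 4.9 × 10^3 mg (2 s.f., last digit at the 10^2 place).
Sum: 5127.3615 mg; keep the coarser place, 10^2.
Result: 5.1 × 10^3 mg.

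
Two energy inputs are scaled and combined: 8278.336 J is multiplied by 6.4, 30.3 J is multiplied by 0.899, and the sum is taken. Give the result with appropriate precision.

8278.336 × 6.4 = 52981.3504 → 5.3 × 10⁴ J (2 s.f., last digit at the 10^3 place).
30.3 × 0.899 = 27.2397 → 27.2 J (3 s.f., last digit at the 10^-1 place).
Sum: 53008.5901 J; keep the coarser place, 10^3.
Result: 5.3 × 10⁴ J.

5.3 × 10⁴ J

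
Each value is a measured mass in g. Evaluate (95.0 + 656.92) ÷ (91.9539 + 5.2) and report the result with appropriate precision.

7.74

95.0 + 656.92 = 751.92, limited to 1 d.p. → 4 s.f.; 91.9539 + 5.2 = 97.1539, limited to 1 d.p. → 3 s.f.
Carrying full precision, 751.92 ÷ 97.1539 = 7.73947314519…; keep min(4, 3) = 3 s.f.
Rounded to 3 significant figures: 7.74.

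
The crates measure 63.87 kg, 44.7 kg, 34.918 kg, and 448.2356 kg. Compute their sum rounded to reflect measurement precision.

591.7 kg

63.87 kg + 44.7 kg + 34.918 kg + 448.2356 kg = 591.7236 kg.
Addition/subtraction keeps the fewest decimal places: 63.87 → 2 decimal places, 44.7 → 1 decimal place, 34.918 → 3 decimal places, 448.2356 → 4 decimal places; limit is 1.
Rounded to 1 decimal place: 591.7 kg.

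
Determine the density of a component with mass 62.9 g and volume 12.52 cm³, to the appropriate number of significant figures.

5.02 g/cm³

density = 62.9 g ÷ 12.52 cm³ = 5.02396166134… g/cm³.
62.9 has 3 significant figures; 12.52 has 4.
Division/multiplication keeps the fewest: 3 significant figures.
Rounded: 5.02 g/cm³.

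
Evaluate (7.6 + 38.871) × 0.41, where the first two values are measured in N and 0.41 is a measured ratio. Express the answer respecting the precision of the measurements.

7.6 N + 38.871 N = 46.471 N; the sum is limited to 1 decimal place (3 s.f.).
Carrying full precision, 46.471 × 0.41 = 19.05311 N; 0.41 has 2 s.f., so the result keeps min(3, 2) = 2 s.f.
Rounded to 2 significant figures: 19 N.

19 N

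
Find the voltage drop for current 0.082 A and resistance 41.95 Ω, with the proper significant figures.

voltage drop = 0.082 A × 41.95 Ω = 3.4399 V.
0.082 has 2 significant figures; 41.95 has 4.
Division/multiplication keeps the fewest: 2 significant figures.
Rounded: 3.4 V.

3.4 V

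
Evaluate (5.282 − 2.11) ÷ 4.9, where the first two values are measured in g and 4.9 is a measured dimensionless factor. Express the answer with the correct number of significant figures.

5.282 g − 2.11 g = 3.172 g; the difference is limited to 2 decimal places (3 s.f.).
Carrying full precision, 3.172 ÷ 4.9 = 0.647346938776… g; 4.9 has 2 s.f., so the result keeps min(3, 2) = 2 s.f.
Rounded to 2 significant figures: 0.65 g.

0.65 g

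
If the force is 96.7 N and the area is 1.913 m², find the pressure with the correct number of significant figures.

pressure = 96.7 N ÷ 1.913 m² = 50.5488761108… Pa.
96.7 has 3 significant figures; 1.913 has 4.
Division/multiplication keeps the fewest: 3 significant figures.
Rounded: 50.5 Pa.

50.5 Pa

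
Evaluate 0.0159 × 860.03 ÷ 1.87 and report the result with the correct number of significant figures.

7.31

0.0159 × 860.03 ÷ 1.87 = 7.31255454545…
Multiplication/division keeps the fewest significant figures: 0.0159 → 3 s.f., 860.03 → 5 s.f., 1.87 → 3 s.f.; limit is 3.
Rounded to 3 significant figures: 7.31.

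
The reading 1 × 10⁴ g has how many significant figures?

1 × 10⁴: in scientific notation every digit of the coefficient is significant.

1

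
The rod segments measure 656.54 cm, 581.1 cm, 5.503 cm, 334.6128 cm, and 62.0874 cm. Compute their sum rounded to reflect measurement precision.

656.54 cm + 581.1 cm + 5.503 cm + 334.6128 cm + 62.0874 cm = 1639.8432 cm.
Addition/subtraction keeps the fewest decimal places: 656.54 → 2 decimal places, 581.1 → 1 decimal place, 5.503 → 3 decimal places, 334.6128 → 4 decimal places, 62.0874 → 4 decimal places; limit is 1.
Rounded to 1 decimal place: 1639.8 cm.

1639.8 cm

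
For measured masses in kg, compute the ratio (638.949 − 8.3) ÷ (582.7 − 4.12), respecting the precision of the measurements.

638.949 − 8.3 = 630.649, limited to 1 d.p. → 4 s.f.; 582.7 − 4.12 = 578.58, limited to 1 d.p. → 4 s.f.
Carrying full precision, 630.649 ÷ 578.58 = 1.08999446922…; keep min(4, 4) = 4 s.f.
Rounded to 4 significant figures: 1.090.

1.090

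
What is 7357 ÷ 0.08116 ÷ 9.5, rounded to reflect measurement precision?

7357 ÷ 0.08116 ÷ 9.5 = 9541.90552774…
Multiplication/division keeps the fewest significant figures: 7357 → 4 s.f., 0.08116 → 4 s.f., 9.5 → 2 s.f.; limit is 2.
Rounded to 2 significant figures: 9.5 × 10^3.

9.5 × 10^3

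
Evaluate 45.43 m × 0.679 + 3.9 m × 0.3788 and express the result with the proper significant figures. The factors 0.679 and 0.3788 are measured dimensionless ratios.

32.3 m

45.43 × 0.679 = 30.84697 → 30.8 m (3 s.f., last digit at the 10^-1 place).
3.9 × 0.3788 = 1.47732 → 1.5 m (2 s.f., last digit at the 10^-1 place).
Sum: 32.32429 m; keep the coarser place, 10^-1.
Result: 32.3 m.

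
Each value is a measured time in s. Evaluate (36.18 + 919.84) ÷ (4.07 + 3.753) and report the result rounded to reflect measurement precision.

122

36.18 + 919.84 = 956.02, limited to 2 d.p. → 5 s.f.; 4.07 + 3.753 = 7.823, limited to 2 d.p. → 3 s.f.
Carrying full precision, 956.02 ÷ 7.823 = 122.206314713…; keep min(5, 3) = 3 s.f.
Rounded to 3 significant figures: 122.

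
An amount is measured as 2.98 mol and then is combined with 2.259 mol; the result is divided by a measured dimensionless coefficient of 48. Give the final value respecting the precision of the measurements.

1.1 × 10⁻¹ mol

2.98 mol + 2.259 mol = 5.239 mol; the sum is limited to 2 decimal places (3 s.f.).
Carrying full precision, 5.239 ÷ 48 = 0.109145833333… mol; 48 has 2 s.f., so the result keeps min(3, 2) = 2 s.f.
Rounded to 2 significant figures: 1.1 × 10⁻¹ mol.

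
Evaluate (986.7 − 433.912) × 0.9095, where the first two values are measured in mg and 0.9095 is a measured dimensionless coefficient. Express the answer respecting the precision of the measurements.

502.8 mg

986.7 mg − 433.912 mg = 552.788 mg; the difference is limited to 1 decimal place (4 s.f.).
Carrying full precision, 552.788 × 0.9095 = 502.760686 mg; 0.9095 has 4 s.f., so the result keeps min(4, 4) = 4 s.f.
Rounded to 4 significant figures: 502.8 mg.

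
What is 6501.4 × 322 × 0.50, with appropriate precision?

1.0 × 10^6

6501.4 × 322 × 0.50 = 1046725.4
Multiplication/division keeps the fewest significant figures: 6501.4 → 5 s.f., 322 → 3 s.f., 0.50 → 2 s.f.; limit is 2.
Rounded to 2 significant figures: 1.0 × 10^6.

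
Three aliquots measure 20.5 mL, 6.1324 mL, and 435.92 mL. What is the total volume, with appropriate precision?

4.626 × 10² mL

20.5 mL + 6.1324 mL + 435.92 mL = 462.5524 mL.
Addition/subtraction keeps the fewest decimal places: 20.5 → 1 decimal place, 6.1324 → 4 decimal places, 435.92 → 2 decimal places; limit is 1.
Rounded to 1 decimal place: 4.626 × 10² mL.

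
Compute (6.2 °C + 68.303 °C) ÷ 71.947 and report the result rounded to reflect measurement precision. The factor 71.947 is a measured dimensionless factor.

1.04 °C

6.2 °C + 68.303 °C = 74.503 °C; the sum is limited to 1 decimal place (3 s.f.).
Carrying full precision, 74.503 ÷ 71.947 = 1.03552615119… °C; 71.947 has 5 s.f., so the result keeps min(3, 5) = 3 s.f.
Rounded to 3 significant figures: 1.04 °C.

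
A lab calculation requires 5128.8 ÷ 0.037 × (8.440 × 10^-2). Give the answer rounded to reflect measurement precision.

5128.8 ÷ 0.037 × (8.440 × 10^-2) = 11699.2086486…
Multiplication/division keeps the fewest significant figures: 5128.8 → 5 s.f., 0.037 → 2 s.f., 8.440 × 10^-2 → 4 s.f.; limit is 2.
Rounded to 2 significant figures: 1.2 × 10^4.

1.2 × 10^4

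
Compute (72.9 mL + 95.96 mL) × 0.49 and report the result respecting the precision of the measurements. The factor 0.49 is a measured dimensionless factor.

83 mL

72.9 mL + 95.96 mL = 168.86 mL; the sum is limited to 1 decimal place (4 s.f.).
Carrying full precision, 168.86 × 0.49 = 82.7414 mL; 0.49 has 2 s.f., so the result keeps min(4, 2) = 2 s.f.
Rounded to 2 significant figures: 83 mL.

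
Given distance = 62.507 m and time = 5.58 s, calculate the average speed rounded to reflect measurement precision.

11.2 m/s

average speed = 62.507 m ÷ 5.58 s = 11.2019713262… m/s.
62.507 has 5 significant figures; 5.58 has 3.
Division/multiplication keeps the fewest: 3 significant figures.
Rounded: 11.2 m/s.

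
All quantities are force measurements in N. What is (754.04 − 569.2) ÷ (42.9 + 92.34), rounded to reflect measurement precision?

1.367

754.04 − 569.2 = 184.84, limited to 1 d.p. → 4 s.f.; 42.9 + 92.34 = 135.24, limited to 1 d.p. → 4 s.f.
Carrying full precision, 184.84 ÷ 135.24 = 1.36675539781…; keep min(4, 4) = 4 s.f.
Rounded to 4 significant figures: 1.367.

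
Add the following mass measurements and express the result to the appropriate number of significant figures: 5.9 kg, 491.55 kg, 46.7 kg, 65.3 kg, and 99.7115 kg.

7.092 × 10^2 kg

5.9 kg + 491.55 kg + 46.7 kg + 65.3 kg + 99.7115 kg = 709.1615 kg.
Addition/subtraction keeps the fewest decimal places: 5.9 → 1 decimal place, 491.55 → 2 decimal places, 46.7 → 1 decimal place, 65.3 → 1 decimal place, 99.7115 → 4 decimal places; limit is 1.
Rounded to 1 decimal place: 7.092 × 10^2 kg.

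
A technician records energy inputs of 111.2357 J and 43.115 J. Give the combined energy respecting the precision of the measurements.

154.351 J

111.2357 J + 43.115 J = 154.3507 J.
Addition/subtraction keeps the fewest decimal places: 111.2357 → 4 decimal places, 43.115 → 3 decimal places; limit is 3.
Rounded to 3 decimal places: 154.351 J.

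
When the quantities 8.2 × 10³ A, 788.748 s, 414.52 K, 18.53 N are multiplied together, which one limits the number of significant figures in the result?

8.2 × 10³ A → 2 s.f.; 788.748 s → 6 s.f.; 414.52 K → 5 s.f.; 18.53 N → 4 s.f.
The fewest is 2 significant figures, from 8.2 × 10³ A.

8.2 × 10³ A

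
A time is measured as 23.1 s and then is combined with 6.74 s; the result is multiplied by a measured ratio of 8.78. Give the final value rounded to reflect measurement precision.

262 s

23.1 s + 6.74 s = 29.84 s; the sum is limited to 1 decimal place (3 s.f.).
Carrying full precision, 29.84 × 8.78 = 261.9952 s; 8.78 has 3 s.f., so the result keeps min(3, 3) = 3 s.f.
Rounded to 3 significant figures: 262 s.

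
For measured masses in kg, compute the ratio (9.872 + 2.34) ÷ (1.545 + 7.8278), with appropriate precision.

9.872 + 2.34 = 12.212, limited to 2 d.p. → 4 s.f.; 1.545 + 7.8278 = 9.3728, limited to 3 d.p. → 4 s.f.
Carrying full precision, 12.212 ÷ 9.3728 = 1.30291908501…; keep min(4, 4) = 4 s.f.
Rounded to 4 significant figures: 1.303.

1.303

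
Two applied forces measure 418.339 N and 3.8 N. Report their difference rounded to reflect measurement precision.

418.339 N − 3.8 N = 414.539 N.
Addition/subtraction keeps the fewest decimal places: 418.339 → 3 decimal places, 3.8 → 1 decimal place; limit is 1.
Rounded to 1 decimal place: 414.5 N.

414.5 N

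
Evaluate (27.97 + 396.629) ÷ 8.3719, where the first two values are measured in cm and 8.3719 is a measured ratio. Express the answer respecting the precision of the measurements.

27.97 cm + 396.629 cm = 424.599 cm; the sum is limited to 2 decimal places (5 s.f.).
Carrying full precision, 424.599 ÷ 8.3719 = 50.717160979… cm; 8.3719 has 5 s.f., so the result keeps min(5, 5) = 5 s.f.
Rounded to 5 significant figures: 50.717 cm.

50.717 cm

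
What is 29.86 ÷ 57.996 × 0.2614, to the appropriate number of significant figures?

0.1346

29.86 ÷ 57.996 × 0.2614 = 0.134585212773…
Multiplication/division keeps the fewest significant figures: 29.86 → 4 s.f., 57.996 → 5 s.f., 0.2614 → 4 s.f.; limit is 4.
Rounded to 4 significant figures: 0.1346.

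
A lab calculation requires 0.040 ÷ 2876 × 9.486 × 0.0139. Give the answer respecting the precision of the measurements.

0.040 ÷ 2876 × 9.486 × 0.0139 = 0.00000183387204451…
Multiplication/division keeps the fewest significant figures: 0.040 → 2 s.f., 2876 → 4 s.f., 9.486 → 4 s.f., 0.0139 → 3 s.f.; limit is 2.
Rounded to 2 significant figures: 1.8 × 10^-6.

1.8 × 10^-6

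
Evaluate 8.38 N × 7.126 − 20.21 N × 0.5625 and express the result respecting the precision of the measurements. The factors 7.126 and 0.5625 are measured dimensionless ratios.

8.38 × 7.126 = 59.71588 → 59.7 N (3 s.f., last digit at the 10^-1 place).
20.21 × 0.5625 = 11.368125 → 11.37 N (4 s.f., last digit at the 10^-2 place).
Difference: 48.347755 N; keep the coarser place, 10^-1.
Result: 48.3 N.

48.3 N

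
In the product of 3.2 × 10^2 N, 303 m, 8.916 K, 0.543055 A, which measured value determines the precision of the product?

3.2 × 10^2 N → 2 s.f.; 303 m → 3 s.f.; 8.916 K → 4 s.f.; 0.543055 A → 6 s.f.
The fewest is 2 significant figures, from 3.2 × 10^2 N.

3.2 × 10^2 N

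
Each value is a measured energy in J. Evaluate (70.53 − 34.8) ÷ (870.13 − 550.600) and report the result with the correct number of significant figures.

70.53 − 34.8 = 35.73, limited to 1 d.p. → 3 s.f.; 870.13 − 550.600 = 319.530, limited to 2 d.p. → 5 s.f.
Carrying full precision, 35.73 ÷ 319.530 = 0.111820486339…; keep min(3, 5) = 3 s.f.
Rounded to 3 significant figures: 0.112.

0.112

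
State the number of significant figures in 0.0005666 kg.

4

0.0005666: leading zeros are not significant.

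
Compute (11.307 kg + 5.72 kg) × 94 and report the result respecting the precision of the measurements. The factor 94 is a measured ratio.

11.307 kg + 5.72 kg = 17.027 kg; the sum is limited to 2 decimal places (4 s.f.).
Carrying full precision, 17.027 × 94 = 1600.538 kg; 94 has 2 s.f., so the result keeps min(4, 2) = 2 s.f.
Rounded to 2 significant figures: 1.6 × 10³ kg.

1.6 × 10³ kg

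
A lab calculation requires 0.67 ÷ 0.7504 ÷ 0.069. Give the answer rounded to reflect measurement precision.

13

0.67 ÷ 0.7504 ÷ 0.069 = 12.9399585921…
Multiplication/division keeps the fewest significant figures: 0.67 → 2 s.f., 0.7504 → 4 s.f., 0.069 → 2 s.f.; limit is 2.
Rounded to 2 significant figures: 13.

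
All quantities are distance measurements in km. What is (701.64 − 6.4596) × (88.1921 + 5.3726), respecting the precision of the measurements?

65044 km²

701.64 − 6.4596 = 695.1804, limited to 2 d.p. → 5 s.f.; 88.1921 + 5.3726 = 93.5647, limited to 4 d.p. → 6 s.f.
Carrying full precision, 695.1804 × 93.5647 = 65044.3455719…; keep min(5, 6) = 5 s.f.
Rounded to 5 significant figures: 65044 km².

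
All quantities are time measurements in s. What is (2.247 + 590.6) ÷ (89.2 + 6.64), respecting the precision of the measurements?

2.247 + 590.6 = 592.847, limited to 1 d.p. → 4 s.f.; 89.2 + 6.64 = 95.84, limited to 1 d.p. → 3 s.f.
Carrying full precision, 592.847 ÷ 95.84 = 6.18579924875…; keep min(4, 3) = 3 s.f.
Rounded to 3 significant figures: 6.19.

6.19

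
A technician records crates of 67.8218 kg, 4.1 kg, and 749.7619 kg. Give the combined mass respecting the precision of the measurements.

67.8218 kg + 4.1 kg + 749.7619 kg = 821.6837 kg.
Addition/subtraction keeps the fewest decimal places: 67.8218 → 4 decimal places, 4.1 → 1 decimal place, 749.7619 → 4 decimal places; limit is 1.
Rounded to 1 decimal place: 821.7 kg.

821.7 kg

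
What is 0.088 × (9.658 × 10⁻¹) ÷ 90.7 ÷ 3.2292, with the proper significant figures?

0.088 × (9.658 × 10⁻¹) ÷ 90.7 ÷ 3.2292 = 0.000290180110898…
Multiplication/division keeps the fewest significant figures: 0.088 → 2 s.f., 9.658 × 10⁻¹ → 4 s.f., 90.7 → 3 s.f., 3.2292 → 5 s.f.; limit is 2.
Rounded to 2 significant figures: 2.9 × 10⁻⁴.

2.9 × 10⁻⁴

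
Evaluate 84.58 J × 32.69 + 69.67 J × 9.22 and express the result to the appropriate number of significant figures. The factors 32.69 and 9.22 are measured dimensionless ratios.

84.58 × 32.69 = 2764.9202 → 2765 J (4 s.f., last digit at the 10^0 place).
69.67 × 9.22 = 642.3574 → 642 J (3 s.f., last digit at the 10^0 place).
Sum: 3407.2776 J; keep the coarser place, 10^0.
Result: 3407 J.

3407 J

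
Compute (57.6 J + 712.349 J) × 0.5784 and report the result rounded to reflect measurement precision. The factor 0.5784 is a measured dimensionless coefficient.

57.6 J + 712.349 J = 769.949 J; the sum is limited to 1 decimal place (4 s.f.).
Carrying full precision, 769.949 × 0.5784 = 445.3385016 J; 0.5784 has 4 s.f., so the result keeps min(4, 4) = 4 s.f.
Rounded to 4 significant figures: 445.3 J.

445.3 J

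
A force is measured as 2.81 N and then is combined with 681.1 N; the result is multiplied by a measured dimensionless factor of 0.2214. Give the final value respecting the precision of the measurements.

151.4 N

2.81 N + 681.1 N = 683.91 N; the sum is limited to 1 decimal place (4 s.f.).
Carrying full precision, 683.91 × 0.2214 = 151.417674 N; 0.2214 has 4 s.f., so the result keeps min(4, 4) = 4 s.f.
Rounded to 4 significant figures: 151.4 N.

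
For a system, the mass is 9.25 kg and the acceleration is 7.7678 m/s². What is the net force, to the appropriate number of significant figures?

net force = 9.25 kg × 7.7678 m/s² = 71.85215 N.
9.25 has 3 significant figures; 7.7678 has 5.
Division/multiplication keeps the fewest: 3 significant figures.
Rounded: 71.9 N.

71.9 N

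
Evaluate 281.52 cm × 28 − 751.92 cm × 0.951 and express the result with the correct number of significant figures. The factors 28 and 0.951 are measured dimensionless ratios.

281.52 × 28 = 7882.56 → 7.9 × 10^3 cm (2 s.f., last digit at the 10^2 place).
751.92 × 0.951 = 715.07592 → 715 cm (3 s.f., last digit at the 10^0 place).
Difference: 7167.48408 cm; keep the coarser place, 10^2.
Result: 7.2 × 10^3 cm.

7.2 × 10^3 cm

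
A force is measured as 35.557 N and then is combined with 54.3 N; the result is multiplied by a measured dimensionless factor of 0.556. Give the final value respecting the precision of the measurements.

50.0 N

35.557 N + 54.3 N = 89.857 N; the sum is limited to 1 decimal place (3 s.f.).
Carrying full precision, 89.857 × 0.556 = 49.960492 N; 0.556 has 3 s.f., so the result keeps min(3, 3) = 3 s.f.
Rounded to 3 significant figures: 50.0 N.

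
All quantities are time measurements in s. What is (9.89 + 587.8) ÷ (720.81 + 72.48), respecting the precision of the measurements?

0.7534

9.89 + 587.8 = 597.69, limited to 1 d.p. → 4 s.f.; 720.81 + 72.48 = 793.29, limited to 2 d.p. → 5 s.f.
Carrying full precision, 597.69 ÷ 793.29 = 0.753431910146…; keep min(4, 5) = 4 s.f.
Rounded to 4 significant figures: 0.7534.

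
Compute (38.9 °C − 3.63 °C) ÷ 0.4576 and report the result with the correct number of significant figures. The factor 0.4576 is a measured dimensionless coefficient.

38.9 °C − 3.63 °C = 35.27 °C; the difference is limited to 1 decimal place (3 s.f.).
Carrying full precision, 35.27 ÷ 0.4576 = 77.076048951… °C; 0.4576 has 4 s.f., so the result keeps min(3, 4) = 3 s.f.
Rounded to 3 significant figures: 77.1 °C.

77.1 °C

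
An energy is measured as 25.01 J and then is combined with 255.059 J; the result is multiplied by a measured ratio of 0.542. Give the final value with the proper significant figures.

25.01 J + 255.059 J = 280.069 J; the sum is limited to 2 decimal places (5 s.f.).
Carrying full precision, 280.069 × 0.542 = 151.797398 J; 0.542 has 3 s.f., so the result keeps min(5, 3) = 3 s.f.
Rounded to 3 significant figures: 152 J.

152 J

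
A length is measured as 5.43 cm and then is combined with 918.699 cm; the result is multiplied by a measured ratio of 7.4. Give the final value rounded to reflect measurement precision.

6.8 × 10^3 cm

5.43 cm + 918.699 cm = 924.129 cm; the sum is limited to 2 decimal places (5 s.f.).
Carrying full precision, 924.129 × 7.4 = 6838.5546 cm; 7.4 has 2 s.f., so the result keeps min(5, 2) = 2 s.f.
Rounded to 2 significant figures: 6.8 × 10^3 cm.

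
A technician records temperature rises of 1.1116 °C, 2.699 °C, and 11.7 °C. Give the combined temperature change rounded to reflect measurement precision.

1.1116 °C + 2.699 °C + 11.7 °C = 15.5106 °C.
Addition/subtraction keeps the fewest decimal places: 1.1116 → 4 decimal places, 2.699 → 3 decimal places, 11.7 → 1 decimal place; limit is 1.
Rounded to 1 decimal place: 15.5 °C.

15.5 °C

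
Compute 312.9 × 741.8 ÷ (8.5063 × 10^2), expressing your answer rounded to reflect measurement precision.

272.9

312.9 × 741.8 ÷ (8.5063 × 10^2) = 272.867427671…
Multiplication/division keeps the fewest significant figures: 312.9 → 4 s.f., 741.8 → 4 s.f., 8.5063 × 10^2 → 5 s.f.; limit is 4.
Rounded to 4 significant figures: 272.9.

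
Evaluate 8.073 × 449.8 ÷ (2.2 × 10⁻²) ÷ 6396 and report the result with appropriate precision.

8.073 × 449.8 ÷ (2.2 × 10⁻²) ÷ 6396 = 25.8061529933…
Multiplication/division keeps the fewest significant figures: 8.073 → 4 s.f., 449.8 → 4 s.f., 2.2 × 10⁻² → 2 s.f., 6396 → 4 s.f.; limit is 2.
Rounded to 2 significant figures: 26.

26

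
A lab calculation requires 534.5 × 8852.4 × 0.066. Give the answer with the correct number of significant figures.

3.1 × 10⁵

534.5 × 8852.4 × 0.066 = 312286.1148
Multiplication/division keeps the fewest significant figures: 534.5 → 4 s.f., 8852.4 → 5 s.f., 0.066 → 2 s.f.; limit is 2.
Rounded to 2 significant figures: 3.1 × 10⁵.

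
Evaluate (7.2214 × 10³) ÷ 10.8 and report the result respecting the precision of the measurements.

(7.2214 × 10³) ÷ 10.8 = 668.648148148…
Multiplication/division keeps the fewest significant figures: 7.2214 × 10³ → 5 s.f., 10.8 → 3 s.f.; limit is 3.
Rounded to 3 significant figures: 669.

669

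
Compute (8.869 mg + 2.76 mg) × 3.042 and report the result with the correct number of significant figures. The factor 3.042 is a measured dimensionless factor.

35.38 mg

8.869 mg + 2.76 mg = 11.629 mg; the sum is limited to 2 decimal places (4 s.f.).
Carrying full precision, 11.629 × 3.042 = 35.375418 mg; 3.042 has 4 s.f., so the result keeps min(4, 4) = 4 s.f.
Rounded to 4 significant figures: 35.38 mg.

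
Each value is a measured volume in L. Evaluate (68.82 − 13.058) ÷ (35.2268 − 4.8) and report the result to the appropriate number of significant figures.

68.82 − 13.058 = 55.762, limited to 2 d.p. → 4 s.f.; 35.2268 − 4.8 = 30.4268, limited to 1 d.p. → 3 s.f.
Carrying full precision, 55.762 ÷ 30.4268 = 1.83266068072…; keep min(4, 3) = 3 s.f.
Rounded to 3 significant figures: 1.83.

1.83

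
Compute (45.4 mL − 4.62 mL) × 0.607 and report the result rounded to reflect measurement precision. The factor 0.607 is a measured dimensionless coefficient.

45.4 mL − 4.62 mL = 40.78 mL; the difference is limited to 1 decimal place (3 s.f.).
Carrying full precision, 40.78 × 0.607 = 24.75346 mL; 0.607 has 3 s.f., so the result keeps min(3, 3) = 3 s.f.
Rounded to 3 significant figures: 24.8 mL.

24.8 mL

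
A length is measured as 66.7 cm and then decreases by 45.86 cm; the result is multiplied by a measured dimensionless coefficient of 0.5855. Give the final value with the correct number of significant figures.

12.2 cm

66.7 cm − 45.86 cm = 20.84 cm; the difference is limited to 1 decimal place (3 s.f.).
Carrying full precision, 20.84 × 0.5855 = 12.20182 cm; 0.5855 has 4 s.f., so the result keeps min(3, 4) = 3 s.f.
Rounded to 3 significant figures: 12.2 cm.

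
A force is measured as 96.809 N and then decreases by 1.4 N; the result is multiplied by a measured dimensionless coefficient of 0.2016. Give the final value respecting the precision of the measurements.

19.2 N

96.809 N − 1.4 N = 95.409 N; the difference is limited to 1 decimal place (3 s.f.).
Carrying full precision, 95.409 × 0.2016 = 19.2344544 N; 0.2016 has 4 s.f., so the result keeps min(3, 4) = 3 s.f.
Rounded to 3 significant figures: 19.2 N.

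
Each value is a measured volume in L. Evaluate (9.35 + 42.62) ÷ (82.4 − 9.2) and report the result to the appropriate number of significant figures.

9.35 + 42.62 = 51.97, limited to 2 d.p. → 4 s.f.; 82.4 − 9.2 = 73.2, limited to 1 d.p. → 3 s.f.
Carrying full precision, 51.97 ÷ 73.2 = 0.709972677596…; keep min(4, 3) = 3 s.f.
Rounded to 3 significant figures: 0.710.

0.710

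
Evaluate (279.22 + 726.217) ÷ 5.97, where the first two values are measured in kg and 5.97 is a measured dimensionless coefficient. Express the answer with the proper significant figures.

279.22 kg + 726.217 kg = 1005.437 kg; the sum is limited to 2 decimal places (6 s.f.).
Carrying full precision, 1005.437 ÷ 5.97 = 168.414907873… kg; 5.97 has 3 s.f., so the result keeps min(6, 3) = 3 s.f.
Rounded to 3 significant figures: 168 kg.

168 kg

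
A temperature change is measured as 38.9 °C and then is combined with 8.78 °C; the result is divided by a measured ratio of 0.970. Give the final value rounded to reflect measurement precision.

49.2 °C

38.9 °C + 8.78 °C = 47.68 °C; the sum is limited to 1 decimal place (3 s.f.).
Carrying full precision, 47.68 ÷ 0.970 = 49.1546391753… °C; 0.970 has 3 s.f., so the result keeps min(3, 3) = 3 s.f.
Rounded to 3 significant figures: 49.2 °C.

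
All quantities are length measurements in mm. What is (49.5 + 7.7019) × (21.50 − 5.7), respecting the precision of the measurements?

904 mm²

49.5 + 7.7019 = 57.2019, limited to 1 d.p. → 3 s.f.; 21.50 − 5.7 = 15.80, limited to 1 d.p. → 3 s.f.
Carrying full precision, 57.2019 × 15.80 = 903.79002; keep min(3, 3) = 3 s.f.
Rounded to 3 significant figures: 904 mm².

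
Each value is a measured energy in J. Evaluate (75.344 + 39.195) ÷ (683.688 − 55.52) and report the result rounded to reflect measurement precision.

75.344 + 39.195 = 114.539, limited to 3 d.p. → 6 s.f.; 683.688 − 55.52 = 628.168, limited to 2 d.p. → 5 s.f.
Carrying full precision, 114.539 ÷ 628.168 = 0.182338164313…; keep min(6, 5) = 5 s.f.
Rounded to 5 significant figures: 0.18234.

0.18234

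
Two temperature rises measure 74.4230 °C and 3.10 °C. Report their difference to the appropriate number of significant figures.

71.32 °C

74.4230 °C − 3.10 °C = 71.3230 °C.
Addition/subtraction keeps the fewest decimal places: 74.4230 → 4 decimal places, 3.10 → 2 decimal places; limit is 2.
Rounded to 2 decimal places: 71.32 °C.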